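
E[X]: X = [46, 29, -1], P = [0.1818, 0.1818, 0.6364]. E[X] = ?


E[X] = 46*0.1818 + 29*0.1818 - 1*0.6364
= 8.3628 + 5.2722 - 0.6364
= 12.9986

E[X] = 12.9986


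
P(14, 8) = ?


P(14,8) = 14!/6!
= 87178291200/720
= 121080960

P(14,8) = 121080960


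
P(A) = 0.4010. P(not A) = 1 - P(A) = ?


P(not A) = 1 - 0.4010 = 0.5990

P(not A) = 0.5990


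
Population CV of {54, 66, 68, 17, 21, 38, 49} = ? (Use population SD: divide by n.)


Mean = 44.7143
SD = 18.8051
CV = (18.8051/44.7143)*100 = 42.0562%

CV = 42.0562%


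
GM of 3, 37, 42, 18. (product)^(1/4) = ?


Product = 3 × 37 × 42 × 18 = 83916
GM = 83916^(1/4) = 17.0201

GM = 17.0201


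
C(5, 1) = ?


C(5,1) = 5!/(1! × 4!)
= 120/(1 × 24)
= 5

C(5,1) = 5


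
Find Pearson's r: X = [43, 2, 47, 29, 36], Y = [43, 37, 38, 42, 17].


Mean X = 31.4000, Mean Y = 35.4000
SD X = 15.932357, SD Y = 9.478396
Cov = -3.760000
r = -3.760000/(15.932357*9.478396) = -0.0249

r = -0.0249


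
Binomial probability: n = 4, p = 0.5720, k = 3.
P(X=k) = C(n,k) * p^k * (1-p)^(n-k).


C(4,3) = 4
p^3 = 0.187149
(1-p)^1 = 0.428000
P = 4 * 0.187149 * 0.428000 = 0.3204

P(X=3) = 0.3204


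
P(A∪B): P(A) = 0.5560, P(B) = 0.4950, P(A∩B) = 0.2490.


P(A∪B) = 0.5560 + 0.4950 - 0.2490
= 1.0510 - 0.2490
= 0.8020

P(A∪B) = 0.8020


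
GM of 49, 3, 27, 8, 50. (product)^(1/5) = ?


Product = 49 × 3 × 27 × 8 × 50 = 1587600
GM = 1587600^(1/5) = 17.3839

GM = 17.3839


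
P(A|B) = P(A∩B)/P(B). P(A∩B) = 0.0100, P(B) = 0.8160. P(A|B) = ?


P(A|B) = 0.0100/0.8160 = 0.0123

P(A|B) = 0.0123


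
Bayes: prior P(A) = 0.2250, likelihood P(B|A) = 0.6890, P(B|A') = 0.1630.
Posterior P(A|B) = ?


P(B) = P(B|A)*P(A) + P(B|A')*P(A')
= 0.6890*0.2250 + 0.1630*0.7750
= 0.155025 + 0.126325 = 0.281350
P(A|B) = 0.155025/0.281350 = 0.5510

P(A|B) = 0.5510


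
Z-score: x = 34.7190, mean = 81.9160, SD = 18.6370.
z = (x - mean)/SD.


z = (34.7190 - 81.9160)/18.6370
= -47.1970/18.6370
= -2.5324

z = -2.5324


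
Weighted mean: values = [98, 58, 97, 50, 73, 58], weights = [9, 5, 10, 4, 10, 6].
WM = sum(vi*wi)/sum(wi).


Numerator = 98*9 + 58*5 + 97*10 + 50*4 + 73*10 + 58*6 = 3420
Denominator = 9 + 5 + 10 + 4 + 10 + 6 = 44
WM = 3420/44 = 77.7273

WM = 77.7273


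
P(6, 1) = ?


P(6,1) = 6!/5!
= 720/120
= 6

P(6,1) = 6


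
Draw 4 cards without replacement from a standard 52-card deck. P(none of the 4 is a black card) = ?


P(no black cards) = (26/52) × (25/51) × (24/50) × (23/49)
= 0.0552

P = 0.0552


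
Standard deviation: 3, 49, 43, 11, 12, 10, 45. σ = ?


Mean = 24.7143
Variance = 339.0612
SD = sqrt(339.0612) = 18.4136

SD = 18.4136


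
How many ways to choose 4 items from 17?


C(17,4) = 17!/(4! × 13!)
= 355687428096000/(24 × 6227020800)
= 2380

C(17,4) = 2380


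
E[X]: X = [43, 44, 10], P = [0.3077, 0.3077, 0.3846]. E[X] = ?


E[X] = 43*0.3077 + 44*0.3077 + 10*0.3846
= 13.2311 + 13.5388 + 3.8460
= 30.6159

E[X] = 30.6159


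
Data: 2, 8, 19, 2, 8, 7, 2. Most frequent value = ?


Frequencies: 2:3, 7:1, 8:2, 19:1
Max frequency = 3
Mode = 2

Mode = 2


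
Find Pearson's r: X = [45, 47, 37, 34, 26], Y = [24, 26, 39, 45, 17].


Mean X = 37.8000, Mean Y = 30.2000
SD X = 7.626270, SD Y = 10.264502
Cov = 1.840000
r = 1.840000/(7.626270*10.264502) = 0.0235

r = 0.0235


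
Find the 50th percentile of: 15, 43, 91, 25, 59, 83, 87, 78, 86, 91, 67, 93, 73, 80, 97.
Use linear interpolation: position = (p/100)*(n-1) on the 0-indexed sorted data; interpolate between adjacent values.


Sorted: 15, 25, 43, 59, 67, 73, 78, 80, 83, 86, 87, 91, 91, 93, 97
n = 15
Index = 50/100 * 14 = 7.0000
Lower = data[7] = 80, Upper = data[8] = 83
P50 = 80 + 0*(3) = 80.0000

P50 = 80.0000


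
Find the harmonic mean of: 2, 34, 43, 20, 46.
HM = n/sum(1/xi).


Sum of reciprocals = 1/2 + 1/34 + 1/43 + 1/20 + 1/46 = 0.624407
HM = 5/0.624407 = 8.0076

HM = 8.0076


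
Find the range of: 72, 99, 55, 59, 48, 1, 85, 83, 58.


Max = 99, Min = 1
Range = 99 - 1 = 98

Range = 98


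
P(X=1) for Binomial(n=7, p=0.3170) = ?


C(7,1) = 7
p^1 = 0.317000
(1-p)^6 = 0.101514
P = 7 * 0.317000 * 0.101514 = 0.2253

P(X=1) = 0.2253


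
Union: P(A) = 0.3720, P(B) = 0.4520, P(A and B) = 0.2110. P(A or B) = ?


P(A∪B) = 0.3720 + 0.4520 - 0.2110
= 0.8240 - 0.2110
= 0.6130

P(A∪B) = 0.6130


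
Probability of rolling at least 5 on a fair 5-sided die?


Favorable outcomes (roll ≥ 5): 1
Total outcomes = 5
P = 1/5 = 0.2000

P = 0.2000


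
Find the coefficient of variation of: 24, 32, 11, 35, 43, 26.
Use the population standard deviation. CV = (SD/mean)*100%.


Mean = 28.5000
SD = 9.9791
CV = (9.9791/28.5000)*100 = 35.0145%

CV = 35.0145%


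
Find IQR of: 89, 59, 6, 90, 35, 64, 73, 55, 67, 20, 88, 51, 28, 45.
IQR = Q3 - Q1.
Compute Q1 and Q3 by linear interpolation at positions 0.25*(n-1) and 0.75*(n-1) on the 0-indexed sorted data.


Sorted: 6, 20, 28, 35, 45, 51, 55, 59, 64, 67, 73, 88, 89, 90
Q1 (25th %ile) = 37.5000
Q3 (75th %ile) = 71.5000
IQR = 71.5000 - 37.5000 = 34.0000

IQR = 34.0000


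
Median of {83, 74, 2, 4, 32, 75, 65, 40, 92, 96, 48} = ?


Sorted: 2, 4, 32, 40, 48, 65, 74, 75, 83, 92, 96
n = 11 (odd)
Middle value = 65

Median = 65


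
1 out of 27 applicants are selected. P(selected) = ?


P = 1/27 = 0.0370

P = 0.0370


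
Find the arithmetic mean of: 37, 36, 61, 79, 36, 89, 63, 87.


Sum = 37 + 36 + 61 + 79 + 36 + 89 + 63 + 87 = 488
n = 8
Mean = 488/8 = 61.0000

Mean = 61.0000


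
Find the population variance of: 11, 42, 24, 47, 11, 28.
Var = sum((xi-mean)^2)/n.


Mean = 27.1667
Squared deviations: 261.3611, 220.0278, 10.0278, 393.3611, 261.3611, 0.6944
Sum = 1146.8333
Variance = 1146.8333/6 = 191.1389

Variance = 191.1389


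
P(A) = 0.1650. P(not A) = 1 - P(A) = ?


P(not A) = 1 - 0.1650 = 0.8350

P(not A) = 0.8350


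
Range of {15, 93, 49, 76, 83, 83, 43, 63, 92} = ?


Max = 93, Min = 15
Range = 93 - 15 = 78

Range = 78


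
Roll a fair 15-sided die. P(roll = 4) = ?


Favorable outcomes (roll = 4): 1
Total outcomes = 15
P = 1/15 = 0.0667

P = 0.0667


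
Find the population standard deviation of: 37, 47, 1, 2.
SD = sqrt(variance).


Mean = 21.7500
Variance = 422.6875
SD = sqrt(422.6875) = 20.5594

SD = 20.5594


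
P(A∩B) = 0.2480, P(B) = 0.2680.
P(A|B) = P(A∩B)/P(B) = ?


P(A|B) = 0.2480/0.2680 = 0.9254

P(A|B) = 0.9254


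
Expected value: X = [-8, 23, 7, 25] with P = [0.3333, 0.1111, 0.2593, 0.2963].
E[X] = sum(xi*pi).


E[X] = -8*0.3333 + 23*0.1111 + 7*0.2593 + 25*0.2963
= -2.6664 + 2.5553 + 1.8151 + 7.4075
= 9.1115

E[X] = 9.1115


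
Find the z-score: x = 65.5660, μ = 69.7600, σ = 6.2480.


z = (65.5660 - 69.7600)/6.2480
= -4.1940/6.2480
= -0.6713

z = -0.6713


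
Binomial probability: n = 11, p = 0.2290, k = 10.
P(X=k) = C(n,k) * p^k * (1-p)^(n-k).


C(11,10) = 11
p^10 = 3.966019e-07
(1-p)^1 = 0.771000
P = 11 * 3.966019e-07 * 0.771000 = 3.3636e-06

P(X=10) = 3.3636e-06


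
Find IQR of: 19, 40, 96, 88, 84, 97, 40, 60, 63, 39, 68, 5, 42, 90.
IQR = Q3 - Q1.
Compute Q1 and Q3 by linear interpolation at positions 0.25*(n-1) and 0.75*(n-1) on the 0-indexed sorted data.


Sorted: 5, 19, 39, 40, 40, 42, 60, 63, 68, 84, 88, 90, 96, 97
Q1 (25th %ile) = 40.0000
Q3 (75th %ile) = 87.0000
IQR = 87.0000 - 40.0000 = 47.0000

IQR = 47.0000


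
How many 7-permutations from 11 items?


P(11,7) = 11!/4!
= 39916800/24
= 1663200

P(11,7) = 1663200


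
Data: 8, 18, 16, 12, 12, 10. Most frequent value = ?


Frequencies: 8:1, 10:1, 12:2, 16:1, 18:1
Max frequency = 2
Mode = 12

Mode = 12


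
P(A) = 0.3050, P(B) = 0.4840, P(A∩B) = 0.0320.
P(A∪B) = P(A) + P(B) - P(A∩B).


P(A∪B) = 0.3050 + 0.4840 - 0.0320
= 0.7890 - 0.0320
= 0.7570

P(A∪B) = 0.7570


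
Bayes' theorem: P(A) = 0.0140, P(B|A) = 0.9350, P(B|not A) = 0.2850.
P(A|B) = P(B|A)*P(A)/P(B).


P(B) = P(B|A)*P(A) + P(B|A')*P(A')
= 0.9350*0.0140 + 0.2850*0.9860
= 0.013090 + 0.281010 = 0.294100
P(A|B) = 0.013090/0.294100 = 0.0445

P(A|B) = 0.0445


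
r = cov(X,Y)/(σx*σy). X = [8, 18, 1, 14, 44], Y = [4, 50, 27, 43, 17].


Mean X = 17.0000, Mean Y = 28.2000
SD X = 14.669697, SD Y = 16.773789
Cov = -17.600000
r = -17.600000/(14.669697*16.773789) = -0.0715

r = -0.0715


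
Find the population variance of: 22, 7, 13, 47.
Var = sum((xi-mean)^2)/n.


Mean = 22.2500
Squared deviations: 0.0625, 232.5625, 85.5625, 612.5625
Sum = 930.7500
Variance = 930.7500/4 = 232.6875

Variance = 232.6875


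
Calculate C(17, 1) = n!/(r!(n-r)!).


C(17,1) = 17!/(1! × 16!)
= 355687428096000/(1 × 20922789888000)
= 17

C(17,1) = 17


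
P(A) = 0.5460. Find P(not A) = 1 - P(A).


P(not A) = 1 - 0.5460 = 0.4540

P(not A) = 0.4540


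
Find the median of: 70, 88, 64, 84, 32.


Sorted: 32, 64, 70, 84, 88
n = 5 (odd)
Middle value = 70

Median = 70


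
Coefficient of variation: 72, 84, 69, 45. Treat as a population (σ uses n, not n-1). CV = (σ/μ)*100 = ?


Mean = 67.5000
SD = 14.1510
CV = (14.1510/67.5000)*100 = 20.9644%

CV = 20.9644%


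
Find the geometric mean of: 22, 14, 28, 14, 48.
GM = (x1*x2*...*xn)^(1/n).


Product = 22 × 14 × 28 × 14 × 48 = 5795328
GM = 5795328^(1/5) = 22.5224

GM = 22.5224


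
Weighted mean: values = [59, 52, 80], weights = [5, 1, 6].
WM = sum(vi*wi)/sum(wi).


Numerator = 59*5 + 52*1 + 80*6 = 827
Denominator = 5 + 1 + 6 = 12
WM = 827/12 = 68.9167

WM = 68.9167


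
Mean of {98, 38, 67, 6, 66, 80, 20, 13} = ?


Sum = 98 + 38 + 67 + 6 + 66 + 80 + 20 + 13 = 388
n = 8
Mean = 388/8 = 48.5000

Mean = 48.5000


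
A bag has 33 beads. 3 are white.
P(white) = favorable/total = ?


P = 3/33 = 0.0909

P = 0.0909


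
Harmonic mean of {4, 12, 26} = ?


Sum of reciprocals = 1/4 + 1/12 + 1/26 = 0.371795
HM = 3/0.371795 = 8.0690

HM = 8.0690


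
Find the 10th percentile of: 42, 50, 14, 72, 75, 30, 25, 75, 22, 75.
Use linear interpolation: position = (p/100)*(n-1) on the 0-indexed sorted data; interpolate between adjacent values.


Sorted: 14, 22, 25, 30, 42, 50, 72, 75, 75, 75
n = 10
Index = 10/100 * 9 = 0.9000
Lower = data[0] = 14, Upper = data[1] = 22
P10 = 14 + 0.9000*(8) = 21.2000

P10 = 21.2000


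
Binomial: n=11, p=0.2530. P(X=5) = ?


C(11,5) = 462
p^5 = 0.001037
(1-p)^6 = 0.173750
P = 462 * 0.001037 * 0.173750 = 0.0832

P(X=5) = 0.0832


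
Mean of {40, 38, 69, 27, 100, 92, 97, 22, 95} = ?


Sum = 40 + 38 + 69 + 27 + 100 + 92 + 97 + 22 + 95 = 580
n = 9
Mean = 580/9 = 64.4444

Mean = 64.4444


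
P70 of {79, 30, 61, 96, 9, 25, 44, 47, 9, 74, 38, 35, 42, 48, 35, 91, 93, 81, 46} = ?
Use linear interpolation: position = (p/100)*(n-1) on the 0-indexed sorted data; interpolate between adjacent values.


Sorted: 9, 9, 25, 30, 35, 35, 38, 42, 44, 46, 47, 48, 61, 74, 79, 81, 91, 93, 96
n = 19
Index = 70/100 * 18 = 12.6000
Lower = data[12] = 61, Upper = data[13] = 74
P70 = 61 + 0.6000*(13) = 68.8000

P70 = 68.8000


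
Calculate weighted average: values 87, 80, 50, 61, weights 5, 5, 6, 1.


Numerator = 87*5 + 80*5 + 50*6 + 61*1 = 1196
Denominator = 5 + 5 + 6 + 1 = 17
WM = 1196/17 = 70.3529

WM = 70.3529


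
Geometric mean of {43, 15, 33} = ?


Product = 43 × 15 × 33 = 21285
GM = 21285^(1/3) = 27.7135

GM = 27.7135


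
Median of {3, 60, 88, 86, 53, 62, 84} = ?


Sorted: 3, 53, 60, 62, 84, 86, 88
n = 7 (odd)
Middle value = 62

Median = 62


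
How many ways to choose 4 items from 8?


C(8,4) = 8!/(4! × 4!)
= 40320/(24 × 24)
= 70

C(8,4) = 70


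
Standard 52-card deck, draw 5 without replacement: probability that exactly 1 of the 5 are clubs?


Hypergeometric: P(X=1) = C(13,1)·C(39,4) / C(52,5)
= 13 × 82251 / 2598960
= 1069263/2598960 = 0.4114

P = 0.4114


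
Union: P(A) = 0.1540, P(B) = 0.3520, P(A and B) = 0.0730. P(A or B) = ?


P(A∪B) = 0.1540 + 0.3520 - 0.0730
= 0.5060 - 0.0730
= 0.4330

P(A∪B) = 0.4330


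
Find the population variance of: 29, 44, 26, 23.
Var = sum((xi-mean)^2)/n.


Mean = 30.5000
Squared deviations: 2.2500, 182.2500, 20.2500, 56.2500
Sum = 261.0000
Variance = 261.0000/4 = 65.2500

Variance = 65.2500


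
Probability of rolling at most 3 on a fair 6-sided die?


Favorable outcomes (roll ≤ 3): 3
Total outcomes = 6
P = 3/6 = 0.5000

P = 0.5000


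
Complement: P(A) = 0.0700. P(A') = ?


P(not A) = 1 - 0.0700 = 0.9300

P(not A) = 0.9300


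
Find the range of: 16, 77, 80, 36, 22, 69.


Max = 80, Min = 16
Range = 80 - 16 = 64

Range = 64


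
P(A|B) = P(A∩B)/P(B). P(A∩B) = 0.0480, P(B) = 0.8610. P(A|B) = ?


P(A|B) = 0.0480/0.8610 = 0.0557

P(A|B) = 0.0557


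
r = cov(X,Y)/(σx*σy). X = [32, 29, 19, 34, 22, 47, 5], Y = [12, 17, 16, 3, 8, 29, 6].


Mean X = 26.8571, Mean Y = 13.0000
SD X = 12.252447, SD Y = 8.071113
Cov = 58.285714
r = 58.285714/(12.252447*8.071113) = 0.5894

r = 0.5894


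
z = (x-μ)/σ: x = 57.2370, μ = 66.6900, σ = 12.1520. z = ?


z = (57.2370 - 66.6900)/12.1520
= -9.4530/12.1520
= -0.7779

z = -0.7779


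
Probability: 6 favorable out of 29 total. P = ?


P = 6/29 = 0.2069

P = 0.2069


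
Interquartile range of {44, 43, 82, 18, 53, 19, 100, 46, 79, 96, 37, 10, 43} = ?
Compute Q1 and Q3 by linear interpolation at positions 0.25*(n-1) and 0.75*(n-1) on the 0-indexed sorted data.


Sorted: 10, 18, 19, 37, 43, 43, 44, 46, 53, 79, 82, 96, 100
Q1 (25th %ile) = 37.0000
Q3 (75th %ile) = 79.0000
IQR = 79.0000 - 37.0000 = 42.0000

IQR = 42.0000


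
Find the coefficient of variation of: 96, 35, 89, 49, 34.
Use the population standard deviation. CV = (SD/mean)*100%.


Mean = 60.6000
SD = 26.6728
CV = (26.6728/60.6000)*100 = 44.0146%

CV = 44.0146%


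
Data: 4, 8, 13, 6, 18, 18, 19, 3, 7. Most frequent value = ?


Frequencies: 3:1, 4:1, 6:1, 7:1, 8:1, 13:1, 18:2, 19:1
Max frequency = 2
Mode = 18

Mode = 18


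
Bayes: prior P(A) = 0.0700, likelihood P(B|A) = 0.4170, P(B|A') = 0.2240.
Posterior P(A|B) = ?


P(B) = P(B|A)*P(A) + P(B|A')*P(A')
= 0.4170*0.0700 + 0.2240*0.9300
= 0.029190 + 0.208320 = 0.237510
P(A|B) = 0.029190/0.237510 = 0.1229

P(A|B) = 0.1229


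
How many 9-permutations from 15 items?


P(15,9) = 15!/6!
= 1307674368000/720
= 1816214400

P(15,9) = 1816214400


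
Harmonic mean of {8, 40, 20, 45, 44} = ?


Sum of reciprocals = 1/8 + 1/40 + 1/20 + 1/45 + 1/44 = 0.244949
HM = 5/0.244949 = 20.4124

HM = 20.4124


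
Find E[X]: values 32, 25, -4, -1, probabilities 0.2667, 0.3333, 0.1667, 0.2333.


E[X] = 32*0.2667 + 25*0.3333 - 4*0.1667 - 1*0.2333
= 8.5344 + 8.3325 - 0.6668 - 0.2333
= 15.9668

E[X] = 15.9668


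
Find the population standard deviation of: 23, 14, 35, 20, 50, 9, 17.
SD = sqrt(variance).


Mean = 24.0000
Variance = 169.7143
SD = sqrt(169.7143) = 13.0274

SD = 13.0274


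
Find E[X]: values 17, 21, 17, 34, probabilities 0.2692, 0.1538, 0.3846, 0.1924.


E[X] = 17*0.2692 + 21*0.1538 + 17*0.3846 + 34*0.1924
= 4.5764 + 3.2298 + 6.5382 + 6.5416
= 20.8860

E[X] = 20.8860


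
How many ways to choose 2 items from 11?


C(11,2) = 11!/(2! × 9!)
= 39916800/(2 × 362880)
= 55

C(11,2) = 55


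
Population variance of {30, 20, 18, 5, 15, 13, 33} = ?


Mean = 19.1429
Squared deviations: 117.8776, 0.7347, 1.3061, 200.0204, 17.1633, 37.7347, 192.0204
Sum = 566.8571
Variance = 566.8571/7 = 80.9796

Variance = 80.9796


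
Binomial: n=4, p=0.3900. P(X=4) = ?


C(4,4) = 1
p^4 = 0.023134
(1-p)^0 = 1.000000
P = 1 * 0.023134 * 1.000000 = 0.0231

P(X=4) = 0.0231


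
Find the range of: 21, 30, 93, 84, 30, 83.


Max = 93, Min = 21
Range = 93 - 21 = 72

Range = 72


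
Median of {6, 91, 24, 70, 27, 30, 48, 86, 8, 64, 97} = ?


Sorted: 6, 8, 24, 27, 30, 48, 64, 70, 86, 91, 97
n = 11 (odd)
Middle value = 48

Median = 48


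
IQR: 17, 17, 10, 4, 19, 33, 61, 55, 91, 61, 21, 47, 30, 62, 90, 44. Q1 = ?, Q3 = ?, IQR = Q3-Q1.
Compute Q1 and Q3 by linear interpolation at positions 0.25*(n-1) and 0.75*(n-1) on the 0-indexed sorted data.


Sorted: 4, 10, 17, 17, 19, 21, 30, 33, 44, 47, 55, 61, 61, 62, 90, 91
Q1 (25th %ile) = 18.5000
Q3 (75th %ile) = 61.0000
IQR = 61.0000 - 18.5000 = 42.5000

IQR = 42.5000


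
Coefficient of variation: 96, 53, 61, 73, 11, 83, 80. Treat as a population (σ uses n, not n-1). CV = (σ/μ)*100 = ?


Mean = 65.2857
SD = 25.7722
CV = (25.7722/65.2857)*100 = 39.4760%

CV = 39.4760%


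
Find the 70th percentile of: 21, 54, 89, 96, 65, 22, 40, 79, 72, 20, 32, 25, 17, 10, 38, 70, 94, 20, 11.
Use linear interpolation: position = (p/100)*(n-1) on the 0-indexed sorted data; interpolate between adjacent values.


Sorted: 10, 11, 17, 20, 20, 21, 22, 25, 32, 38, 40, 54, 65, 70, 72, 79, 89, 94, 96
n = 19
Index = 70/100 * 18 = 12.6000
Lower = data[12] = 65, Upper = data[13] = 70
P70 = 65 + 0.6000*(5) = 68.0000

P70 = 68.0000


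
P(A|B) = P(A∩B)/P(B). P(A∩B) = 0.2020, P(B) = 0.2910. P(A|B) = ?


P(A|B) = 0.2020/0.2910 = 0.6942

P(A|B) = 0.6942


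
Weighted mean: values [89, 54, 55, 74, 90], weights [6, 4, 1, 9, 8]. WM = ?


Numerator = 89*6 + 54*4 + 55*1 + 74*9 + 90*8 = 2191
Denominator = 6 + 4 + 1 + 9 + 8 = 28
WM = 2191/28 = 78.2500

WM = 78.2500


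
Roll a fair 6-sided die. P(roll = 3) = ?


Favorable outcomes (roll = 3): 1
Total outcomes = 6
P = 1/6 = 0.1667

P = 0.1667


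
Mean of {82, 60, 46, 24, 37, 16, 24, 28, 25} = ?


Sum = 82 + 60 + 46 + 24 + 37 + 16 + 24 + 28 + 25 = 342
n = 9
Mean = 342/9 = 38.0000

Mean = 38.0000


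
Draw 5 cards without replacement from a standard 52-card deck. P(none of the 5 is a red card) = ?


P(no red cards) = (26/52) × (25/51) × (24/50) × (23/49) × (22/48)
= 0.0253

P = 0.0253


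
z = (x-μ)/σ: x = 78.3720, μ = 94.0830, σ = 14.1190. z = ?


z = (78.3720 - 94.0830)/14.1190
= -15.7110/14.1190
= -1.1128

z = -1.1128


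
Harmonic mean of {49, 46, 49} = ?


Sum of reciprocals = 1/49 + 1/46 + 1/49 = 0.062555
HM = 3/0.062555 = 47.9574

HM = 47.9574


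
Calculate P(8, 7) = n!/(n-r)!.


P(8,7) = 8!/1!
= 40320/1
= 40320

P(8,7) = 40320


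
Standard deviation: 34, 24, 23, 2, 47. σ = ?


Mean = 26.0000
Variance = 218.8000
SD = sqrt(218.8000) = 14.7919

SD = 14.7919


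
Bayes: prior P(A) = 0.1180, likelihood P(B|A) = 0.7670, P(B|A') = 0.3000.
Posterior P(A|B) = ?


P(B) = P(B|A)*P(A) + P(B|A')*P(A')
= 0.7670*0.1180 + 0.3000*0.8820
= 0.090506 + 0.264600 = 0.355106
P(A|B) = 0.090506/0.355106 = 0.2549

P(A|B) = 0.2549


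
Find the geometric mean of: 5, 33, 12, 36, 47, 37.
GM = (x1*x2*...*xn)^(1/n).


Product = 5 × 33 × 12 × 36 × 47 × 37 = 123955920
GM = 123955920^(1/6) = 22.3294

GM = 22.3294


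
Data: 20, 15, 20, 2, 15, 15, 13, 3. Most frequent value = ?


Frequencies: 2:1, 3:1, 13:1, 15:3, 20:2
Max frequency = 3
Mode = 15

Mode = 15


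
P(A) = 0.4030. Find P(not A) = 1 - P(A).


P(not A) = 1 - 0.4030 = 0.5970

P(not A) = 0.5970


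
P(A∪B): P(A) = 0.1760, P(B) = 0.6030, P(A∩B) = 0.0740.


P(A∪B) = 0.1760 + 0.6030 - 0.0740
= 0.7790 - 0.0740
= 0.7050

P(A∪B) = 0.7050


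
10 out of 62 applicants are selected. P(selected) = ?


P = 10/62 = 0.1613

P = 0.1613


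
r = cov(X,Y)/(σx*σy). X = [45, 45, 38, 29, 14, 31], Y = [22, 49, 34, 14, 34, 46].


Mean X = 33.6667, Mean Y = 33.1667
SD X = 10.734161, SD Y = 12.307405
Cov = 15.888889
r = 15.888889/(10.734161*12.307405) = 0.1203

r = 0.1203


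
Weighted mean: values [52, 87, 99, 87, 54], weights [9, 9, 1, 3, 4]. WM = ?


Numerator = 52*9 + 87*9 + 99*1 + 87*3 + 54*4 = 1827
Denominator = 9 + 9 + 1 + 3 + 4 = 26
WM = 1827/26 = 70.2692

WM = 70.2692


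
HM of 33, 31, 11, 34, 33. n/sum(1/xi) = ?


Sum of reciprocals = 1/33 + 1/31 + 1/11 + 1/34 + 1/33 = 0.213185
HM = 5/0.213185 = 23.4538

HM = 23.4538


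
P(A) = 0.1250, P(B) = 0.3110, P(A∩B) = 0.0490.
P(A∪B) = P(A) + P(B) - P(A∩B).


P(A∪B) = 0.1250 + 0.3110 - 0.0490
= 0.4360 - 0.0490
= 0.3870

P(A∪B) = 0.3870


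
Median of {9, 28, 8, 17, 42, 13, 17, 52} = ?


Sorted: 8, 9, 13, 17, 17, 28, 42, 52
n = 8 (even)
Middle values: 17 and 17
Median = (17+17)/2 = 17.0000

Median = 17.0000


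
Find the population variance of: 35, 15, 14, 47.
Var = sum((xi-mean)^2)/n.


Mean = 27.7500
Squared deviations: 52.5625, 162.5625, 189.0625, 370.5625
Sum = 774.7500
Variance = 774.7500/4 = 193.6875

Variance = 193.6875


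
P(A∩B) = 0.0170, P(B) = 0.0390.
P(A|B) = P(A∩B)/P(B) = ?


P(A|B) = 0.0170/0.0390 = 0.4359

P(A|B) = 0.4359


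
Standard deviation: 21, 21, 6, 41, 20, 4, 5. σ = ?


Mean = 16.8571
Variance = 150.1224
SD = sqrt(150.1224) = 12.2524

SD = 12.2524


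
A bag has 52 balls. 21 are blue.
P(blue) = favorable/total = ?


P = 21/52 = 0.4038

P = 0.4038


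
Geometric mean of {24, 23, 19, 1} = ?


Product = 24 × 23 × 19 × 1 = 10488
GM = 10488^(1/4) = 10.1198

GM = 10.1198


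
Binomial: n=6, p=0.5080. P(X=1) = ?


C(6,1) = 6
p^1 = 0.508000
(1-p)^5 = 0.028829
P = 6 * 0.508000 * 0.028829 = 0.0879

P(X=1) = 0.0879


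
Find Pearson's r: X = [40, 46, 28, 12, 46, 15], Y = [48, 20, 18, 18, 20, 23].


Mean X = 31.1667, Mean Y = 24.5000
SD X = 13.885444, SD Y = 10.641898
Cov = 40.583333
r = 40.583333/(13.885444*10.641898) = 0.2746

r = 0.2746


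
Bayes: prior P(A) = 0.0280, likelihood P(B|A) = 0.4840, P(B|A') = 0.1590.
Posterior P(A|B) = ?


P(B) = P(B|A)*P(A) + P(B|A')*P(A')
= 0.4840*0.0280 + 0.1590*0.9720
= 0.013552 + 0.154548 = 0.168100
P(A|B) = 0.013552/0.168100 = 0.0806

P(A|B) = 0.0806


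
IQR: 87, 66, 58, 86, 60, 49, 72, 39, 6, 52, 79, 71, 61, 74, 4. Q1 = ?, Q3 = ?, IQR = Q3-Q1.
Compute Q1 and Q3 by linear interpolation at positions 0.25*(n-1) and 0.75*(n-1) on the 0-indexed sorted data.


Sorted: 4, 6, 39, 49, 52, 58, 60, 61, 66, 71, 72, 74, 79, 86, 87
Q1 (25th %ile) = 50.5000
Q3 (75th %ile) = 73.0000
IQR = 73.0000 - 50.5000 = 22.5000

IQR = 22.5000


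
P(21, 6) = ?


P(21,6) = 21!/15!
= 51090942171709440000/1307674368000
= 39070080

P(21,6) = 39070080


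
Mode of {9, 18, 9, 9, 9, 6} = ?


Frequencies: 6:1, 9:4, 18:1
Max frequency = 4
Mode = 9

Mode = 9


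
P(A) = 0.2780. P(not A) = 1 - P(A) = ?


P(not A) = 1 - 0.2780 = 0.7220

P(not A) = 0.7220


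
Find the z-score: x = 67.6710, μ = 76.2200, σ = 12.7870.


z = (67.6710 - 76.2200)/12.7870
= -8.5490/12.7870
= -0.6686

z = -0.6686


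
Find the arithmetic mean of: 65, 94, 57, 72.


Sum = 65 + 94 + 57 + 72 = 288
n = 4
Mean = 288/4 = 72.0000

Mean = 72.0000


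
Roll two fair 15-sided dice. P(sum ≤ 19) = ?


Total outcomes = 15×15 = 225
Favorable (sum ≤ 19): 159
P = 159/225 = 0.7067

P = 0.7067


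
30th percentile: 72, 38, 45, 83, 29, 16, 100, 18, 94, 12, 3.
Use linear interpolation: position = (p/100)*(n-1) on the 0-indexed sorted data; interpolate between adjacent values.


Sorted: 3, 12, 16, 18, 29, 38, 45, 72, 83, 94, 100
n = 11
Index = 30/100 * 10 = 3.0000
Lower = data[3] = 18, Upper = data[4] = 29
P30 = 18 + 0*(11) = 18.0000

P30 = 18.0000


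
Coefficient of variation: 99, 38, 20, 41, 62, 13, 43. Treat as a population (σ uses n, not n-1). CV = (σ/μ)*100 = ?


Mean = 45.1429
SD = 26.5191
CV = (26.5191/45.1429)*100 = 58.7450%

CV = 58.7450%


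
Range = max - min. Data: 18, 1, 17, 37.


Max = 37, Min = 1
Range = 37 - 1 = 36

Range = 36


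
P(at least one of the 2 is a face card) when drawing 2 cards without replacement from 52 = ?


P(at least one) = 1 - P(none)
P(none) = (40/52) × (39/51) = 0.588235
P(at least one) = 1 - 0.588235 = 0.4118

P = 0.4118


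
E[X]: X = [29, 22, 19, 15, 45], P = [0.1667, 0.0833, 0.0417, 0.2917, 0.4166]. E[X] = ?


E[X] = 29*0.1667 + 22*0.0833 + 19*0.0417 + 15*0.2917 + 45*0.4166
= 4.8343 + 1.8326 + 0.7923 + 4.3755 + 18.7470
= 30.5817

E[X] = 30.5817


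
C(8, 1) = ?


C(8,1) = 8!/(1! × 7!)
= 40320/(1 × 5040)
= 8

C(8,1) = 8


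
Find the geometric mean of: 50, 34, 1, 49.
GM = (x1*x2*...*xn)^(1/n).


Product = 50 × 34 × 1 × 49 = 83300
GM = 83300^(1/4) = 16.9887

GM = 16.9887


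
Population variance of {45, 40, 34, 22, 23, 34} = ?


Mean = 33.0000
Squared deviations: 144.0000, 49.0000, 1.0000, 121.0000, 100.0000, 1.0000
Sum = 416.0000
Variance = 416.0000/6 = 69.3333

Variance = 69.3333


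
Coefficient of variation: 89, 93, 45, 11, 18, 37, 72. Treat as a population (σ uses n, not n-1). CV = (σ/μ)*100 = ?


Mean = 52.1429
SD = 30.6148
CV = (30.6148/52.1429)*100 = 58.7133%

CV = 58.7133%


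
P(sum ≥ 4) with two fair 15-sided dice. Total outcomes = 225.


Total outcomes = 15×15 = 225
Favorable (sum ≥ 4): 222
P = 222/225 = 0.9867

P = 0.9867


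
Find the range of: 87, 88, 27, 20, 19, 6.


Max = 88, Min = 6
Range = 88 - 6 = 82

Range = 82


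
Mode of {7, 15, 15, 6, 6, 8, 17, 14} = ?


Frequencies: 6:2, 7:1, 8:1, 14:1, 15:2, 17:1
Max frequency = 2
Mode = 6, 15

Mode = 6, 15


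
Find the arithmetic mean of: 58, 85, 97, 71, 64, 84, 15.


Sum = 58 + 85 + 97 + 71 + 64 + 84 + 15 = 474
n = 7
Mean = 474/7 = 67.7143

Mean = 67.7143


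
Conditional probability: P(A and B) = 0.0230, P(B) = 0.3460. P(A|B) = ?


P(A|B) = 0.0230/0.3460 = 0.0665

P(A|B) = 0.0665


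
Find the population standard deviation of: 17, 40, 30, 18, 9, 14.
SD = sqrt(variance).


Mean = 21.3333
Variance = 109.8889
SD = sqrt(109.8889) = 10.4828

SD = 10.4828


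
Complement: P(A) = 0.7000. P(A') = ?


P(not A) = 1 - 0.7000 = 0.3000

P(not A) = 0.3000


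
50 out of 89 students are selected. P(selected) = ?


P = 50/89 = 0.5618

P = 0.5618


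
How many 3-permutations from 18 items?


P(18,3) = 18!/15!
= 6402373705728000/1307674368000
= 4896

P(18,3) = 4896


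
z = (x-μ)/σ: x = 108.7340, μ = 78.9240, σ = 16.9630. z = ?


z = (108.7340 - 78.9240)/16.9630
= 29.8100/16.9630
= 1.7574

z = 1.7574


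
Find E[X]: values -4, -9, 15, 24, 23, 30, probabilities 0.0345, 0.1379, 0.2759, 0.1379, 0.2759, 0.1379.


E[X] = -4*0.0345 - 9*0.1379 + 15*0.2759 + 24*0.1379 + 23*0.2759 + 30*0.1379
= -0.1380 - 1.2411 + 4.1385 + 3.3096 + 6.3457 + 4.1370
= 16.5517

E[X] = 16.5517


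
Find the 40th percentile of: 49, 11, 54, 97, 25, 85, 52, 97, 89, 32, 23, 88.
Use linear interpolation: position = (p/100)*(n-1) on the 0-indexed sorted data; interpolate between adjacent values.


Sorted: 11, 23, 25, 32, 49, 52, 54, 85, 88, 89, 97, 97
n = 12
Index = 40/100 * 11 = 4.4000
Lower = data[4] = 49, Upper = data[5] = 52
P40 = 49 + 0.4000*(3) = 50.2000

P40 = 50.2000


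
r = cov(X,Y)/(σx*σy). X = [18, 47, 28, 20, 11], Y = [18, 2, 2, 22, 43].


Mean X = 24.8000, Mean Y = 17.4000
SD X = 12.351518, SD Y = 15.173661
Cov = -154.120000
r = -154.120000/(12.351518*15.173661) = -0.8223

r = -0.8223


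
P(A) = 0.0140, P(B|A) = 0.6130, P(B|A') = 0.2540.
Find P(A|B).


P(B) = P(B|A)*P(A) + P(B|A')*P(A')
= 0.6130*0.0140 + 0.2540*0.9860
= 0.008582 + 0.250444 = 0.259026
P(A|B) = 0.008582/0.259026 = 0.0331

P(A|B) = 0.0331


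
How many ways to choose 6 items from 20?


C(20,6) = 20!/(6! × 14!)
= 2432902008176640000/(720 × 87178291200)
= 38760

C(20,6) = 38760


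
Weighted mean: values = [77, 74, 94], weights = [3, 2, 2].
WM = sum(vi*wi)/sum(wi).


Numerator = 77*3 + 74*2 + 94*2 = 567
Denominator = 3 + 2 + 2 = 7
WM = 567/7 = 81.0000

WM = 81.0000


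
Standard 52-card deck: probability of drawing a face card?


12 face cards in 52 cards
P = 12/52 = 0.2308

P = 0.2308


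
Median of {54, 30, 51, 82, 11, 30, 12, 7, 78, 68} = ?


Sorted: 7, 11, 12, 30, 30, 51, 54, 68, 78, 82
n = 10 (even)
Middle values: 30 and 51
Median = (30+51)/2 = 40.5000

Median = 40.5000


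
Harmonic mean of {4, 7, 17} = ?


Sum of reciprocals = 1/4 + 1/7 + 1/17 = 0.451681
HM = 3/0.451681 = 6.6419

HM = 6.6419


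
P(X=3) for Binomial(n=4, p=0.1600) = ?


C(4,3) = 4
p^3 = 0.004096
(1-p)^1 = 0.840000
P = 4 * 0.004096 * 0.840000 = 0.0138

P(X=3) = 0.0138


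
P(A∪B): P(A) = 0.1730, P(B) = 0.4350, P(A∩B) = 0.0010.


P(A∪B) = 0.1730 + 0.4350 - 0.0010
= 0.6080 - 0.0010
= 0.6070

P(A∪B) = 0.6070


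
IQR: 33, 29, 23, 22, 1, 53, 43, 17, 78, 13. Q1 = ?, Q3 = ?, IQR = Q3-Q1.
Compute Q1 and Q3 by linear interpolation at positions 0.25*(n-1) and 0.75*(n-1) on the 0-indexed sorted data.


Sorted: 1, 13, 17, 22, 23, 29, 33, 43, 53, 78
Q1 (25th %ile) = 18.2500
Q3 (75th %ile) = 40.5000
IQR = 40.5000 - 18.2500 = 22.2500

IQR = 22.2500


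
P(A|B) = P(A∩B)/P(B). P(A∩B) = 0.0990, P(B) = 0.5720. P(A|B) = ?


P(A|B) = 0.0990/0.5720 = 0.1731

P(A|B) = 0.1731


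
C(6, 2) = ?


C(6,2) = 6!/(2! × 4!)
= 720/(2 × 24)
= 15

C(6,2) = 15


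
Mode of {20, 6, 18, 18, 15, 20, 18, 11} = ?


Frequencies: 6:1, 11:1, 15:1, 18:3, 20:2
Max frequency = 3
Mode = 18

Mode = 18


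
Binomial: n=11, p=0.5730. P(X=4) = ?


C(11,4) = 330
p^4 = 0.107800
(1-p)^7 = 0.002588
P = 330 * 0.107800 * 0.002588 = 0.0921

P(X=4) = 0.0921


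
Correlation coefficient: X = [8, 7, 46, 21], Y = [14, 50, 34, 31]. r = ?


Mean X = 20.5000, Mean Y = 32.2500
SD X = 15.724185, SD Y = 12.774486
Cov = 8.125000
r = 8.125000/(15.724185*12.774486) = 0.0404

r = 0.0404


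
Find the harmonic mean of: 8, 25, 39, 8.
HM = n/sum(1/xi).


Sum of reciprocals = 1/8 + 1/25 + 1/39 + 1/8 = 0.315641
HM = 4/0.315641 = 12.6726

HM = 12.6726


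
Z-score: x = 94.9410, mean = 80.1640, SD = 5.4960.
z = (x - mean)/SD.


z = (94.9410 - 80.1640)/5.4960
= 14.7770/5.4960
= 2.6887

z = 2.6887


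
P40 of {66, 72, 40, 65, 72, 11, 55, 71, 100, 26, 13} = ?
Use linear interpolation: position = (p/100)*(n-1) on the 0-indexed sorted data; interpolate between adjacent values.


Sorted: 11, 13, 26, 40, 55, 65, 66, 71, 72, 72, 100
n = 11
Index = 40/100 * 10 = 4.0000
Lower = data[4] = 55, Upper = data[5] = 65
P40 = 55 + 0*(10) = 55.0000

P40 = 55.0000


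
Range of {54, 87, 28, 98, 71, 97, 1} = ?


Max = 98, Min = 1
Range = 98 - 1 = 97

Range = 97


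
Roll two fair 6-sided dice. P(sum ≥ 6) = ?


Total outcomes = 6×6 = 36
Favorable (sum ≥ 6): 26
P = 26/36 = 0.7222

P = 0.7222


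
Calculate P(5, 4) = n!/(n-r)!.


P(5,4) = 5!/1!
= 120/1
= 120

P(5,4) = 120


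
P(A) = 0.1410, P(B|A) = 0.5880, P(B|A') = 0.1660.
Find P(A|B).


P(B) = P(B|A)*P(A) + P(B|A')*P(A')
= 0.5880*0.1410 + 0.1660*0.8590
= 0.082908 + 0.142594 = 0.225502
P(A|B) = 0.082908/0.225502 = 0.3677

P(A|B) = 0.3677


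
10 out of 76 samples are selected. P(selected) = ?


P = 10/76 = 0.1316

P = 0.1316


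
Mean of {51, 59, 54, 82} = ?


Sum = 51 + 59 + 54 + 82 = 246
n = 4
Mean = 246/4 = 61.5000

Mean = 61.5000


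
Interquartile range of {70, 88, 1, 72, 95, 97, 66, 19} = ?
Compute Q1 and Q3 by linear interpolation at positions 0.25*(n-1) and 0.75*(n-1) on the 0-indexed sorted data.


Sorted: 1, 19, 66, 70, 72, 88, 95, 97
Q1 (25th %ile) = 54.2500
Q3 (75th %ile) = 89.7500
IQR = 89.7500 - 54.2500 = 35.5000

IQR = 35.5000


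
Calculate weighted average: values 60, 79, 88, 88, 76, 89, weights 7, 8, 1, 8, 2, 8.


Numerator = 60*7 + 79*8 + 88*1 + 88*8 + 76*2 + 89*8 = 2708
Denominator = 7 + 8 + 1 + 8 + 2 + 8 = 34
WM = 2708/34 = 79.6471

WM = 79.6471


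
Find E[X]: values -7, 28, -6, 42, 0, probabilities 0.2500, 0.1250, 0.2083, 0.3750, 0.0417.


E[X] = -7*0.2500 + 28*0.1250 - 6*0.2083 + 42*0.3750 + 0*0.0417
= -1.7500 + 3.5000 - 1.2498 + 15.7500 + 0
= 16.2502

E[X] = 16.2502


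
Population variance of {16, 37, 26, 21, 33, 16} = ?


Mean = 24.8333
Squared deviations: 78.0278, 148.0278, 1.3611, 14.6944, 66.6944, 78.0278
Sum = 386.8333
Variance = 386.8333/6 = 64.4722

Variance = 64.4722


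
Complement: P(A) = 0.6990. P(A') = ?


P(not A) = 1 - 0.6990 = 0.3010

P(not A) = 0.3010


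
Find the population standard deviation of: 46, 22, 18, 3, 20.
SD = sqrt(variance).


Mean = 21.8000
Variance = 191.3600
SD = sqrt(191.3600) = 13.8333

SD = 13.8333


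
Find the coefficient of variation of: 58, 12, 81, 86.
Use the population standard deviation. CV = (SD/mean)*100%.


Mean = 59.2500
SD = 29.2521
CV = (29.2521/59.2500)*100 = 49.3707%

CV = 49.3707%


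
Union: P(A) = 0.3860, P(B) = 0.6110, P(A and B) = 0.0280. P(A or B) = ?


P(A∪B) = 0.3860 + 0.6110 - 0.0280
= 0.9970 - 0.0280
= 0.9690

P(A∪B) = 0.9690


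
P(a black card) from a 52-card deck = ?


26 black cards in 52 cards
P = 26/52 = 0.5000

P = 0.5000


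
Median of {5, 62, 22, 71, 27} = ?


Sorted: 5, 22, 27, 62, 71
n = 5 (odd)
Middle value = 27

Median = 27


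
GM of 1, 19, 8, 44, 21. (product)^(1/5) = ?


Product = 1 × 19 × 8 × 44 × 21 = 140448
GM = 140448^(1/5) = 10.7029

GM = 10.7029


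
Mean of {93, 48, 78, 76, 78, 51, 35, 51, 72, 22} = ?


Sum = 93 + 48 + 78 + 76 + 78 + 51 + 35 + 51 + 72 + 22 = 604
n = 10
Mean = 604/10 = 60.4000

Mean = 60.4000


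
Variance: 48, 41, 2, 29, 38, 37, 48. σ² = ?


Mean = 34.7143
Squared deviations: 176.5102, 39.5102, 1070.2245, 32.6531, 10.7959, 5.2245, 176.5102
Sum = 1511.4286
Variance = 1511.4286/7 = 215.9184

Variance = 215.9184


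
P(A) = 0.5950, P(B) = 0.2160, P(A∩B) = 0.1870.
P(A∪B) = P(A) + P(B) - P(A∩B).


P(A∪B) = 0.5950 + 0.2160 - 0.1870
= 0.8110 - 0.1870
= 0.6240

P(A∪B) = 0.6240


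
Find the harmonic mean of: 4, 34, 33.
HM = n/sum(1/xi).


Sum of reciprocals = 1/4 + 1/34 + 1/33 = 0.309715
HM = 3/0.309715 = 9.6863

HM = 9.6863


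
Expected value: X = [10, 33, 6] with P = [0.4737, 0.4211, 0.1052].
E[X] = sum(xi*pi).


E[X] = 10*0.4737 + 33*0.4211 + 6*0.1052
= 4.7370 + 13.8963 + 0.6312
= 19.2645

E[X] = 19.2645


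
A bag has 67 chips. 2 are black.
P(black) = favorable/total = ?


P = 2/67 = 0.0299

P = 0.0299


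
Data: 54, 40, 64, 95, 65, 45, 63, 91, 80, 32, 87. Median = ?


Sorted: 32, 40, 45, 54, 63, 64, 65, 80, 87, 91, 95
n = 11 (odd)
Middle value = 64

Median = 64


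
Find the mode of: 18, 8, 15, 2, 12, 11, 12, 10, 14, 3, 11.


Frequencies: 2:1, 3:1, 8:1, 10:1, 11:2, 12:2, 14:1, 15:1, 18:1
Max frequency = 2
Mode = 11, 12

Mode = 11, 12


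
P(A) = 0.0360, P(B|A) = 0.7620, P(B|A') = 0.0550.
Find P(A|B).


P(B) = P(B|A)*P(A) + P(B|A')*P(A')
= 0.7620*0.0360 + 0.0550*0.9640
= 0.027432 + 0.053020 = 0.080452
P(A|B) = 0.027432/0.080452 = 0.3410

P(A|B) = 0.3410


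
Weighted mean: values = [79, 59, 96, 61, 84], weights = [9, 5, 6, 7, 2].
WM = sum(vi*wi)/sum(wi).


Numerator = 79*9 + 59*5 + 96*6 + 61*7 + 84*2 = 2177
Denominator = 9 + 5 + 6 + 7 + 2 = 29
WM = 2177/29 = 75.0690

WM = 75.0690


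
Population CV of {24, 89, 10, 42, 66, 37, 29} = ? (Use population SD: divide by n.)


Mean = 42.4286
SD = 24.8588
CV = (24.8588/42.4286)*100 = 58.5897%

CV = 58.5897%


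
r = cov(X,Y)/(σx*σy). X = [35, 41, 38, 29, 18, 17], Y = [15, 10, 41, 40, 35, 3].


Mean X = 29.6667, Mean Y = 24.0000
SD X = 9.339284, SD Y = 15.187714
Cov = 10.333333
r = 10.333333/(9.339284*15.187714) = 0.0729

r = 0.0729


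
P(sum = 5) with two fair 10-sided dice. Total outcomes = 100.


Total outcomes = 10×10 = 100
Favorable (sum = 5): 4
P = 4/100 = 0.0400

P = 0.0400


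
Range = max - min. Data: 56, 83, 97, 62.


Max = 97, Min = 56
Range = 97 - 56 = 41

Range = 41


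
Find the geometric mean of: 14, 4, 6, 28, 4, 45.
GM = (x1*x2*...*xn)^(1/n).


Product = 14 × 4 × 6 × 28 × 4 × 45 = 1693440
GM = 1693440^(1/6) = 10.9176

GM = 10.9176


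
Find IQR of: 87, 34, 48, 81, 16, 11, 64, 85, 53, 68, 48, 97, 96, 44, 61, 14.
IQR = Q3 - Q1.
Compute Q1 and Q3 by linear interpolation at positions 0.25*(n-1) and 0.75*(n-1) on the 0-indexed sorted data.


Sorted: 11, 14, 16, 34, 44, 48, 48, 53, 61, 64, 68, 81, 85, 87, 96, 97
Q1 (25th %ile) = 41.5000
Q3 (75th %ile) = 82.0000
IQR = 82.0000 - 41.5000 = 40.5000

IQR = 40.5000


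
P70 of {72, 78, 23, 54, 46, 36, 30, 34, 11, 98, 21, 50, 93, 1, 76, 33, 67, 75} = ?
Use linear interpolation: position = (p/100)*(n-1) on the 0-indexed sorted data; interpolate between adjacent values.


Sorted: 1, 11, 21, 23, 30, 33, 34, 36, 46, 50, 54, 67, 72, 75, 76, 78, 93, 98
n = 18
Index = 70/100 * 17 = 11.9000
Lower = data[11] = 67, Upper = data[12] = 72
P70 = 67 + 0.9000*(5) = 71.5000

P70 = 71.5000


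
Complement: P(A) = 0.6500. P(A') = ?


P(not A) = 1 - 0.6500 = 0.3500

P(not A) = 0.3500


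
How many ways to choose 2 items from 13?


C(13,2) = 13!/(2! × 11!)
= 6227020800/(2 × 39916800)
= 78

C(13,2) = 78


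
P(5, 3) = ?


P(5,3) = 5!/2!
= 120/2
= 60

P(5,3) = 60


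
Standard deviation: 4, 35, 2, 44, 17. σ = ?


Mean = 20.4000
Variance = 277.8400
SD = sqrt(277.8400) = 16.6685

SD = 16.6685


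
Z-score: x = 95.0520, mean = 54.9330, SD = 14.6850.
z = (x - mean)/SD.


z = (95.0520 - 54.9330)/14.6850
= 40.1190/14.6850
= 2.7320

z = 2.7320


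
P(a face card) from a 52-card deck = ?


12 face cards in 52 cards
P = 12/52 = 0.2308

P = 0.2308


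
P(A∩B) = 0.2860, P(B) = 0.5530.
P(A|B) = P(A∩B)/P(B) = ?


P(A|B) = 0.2860/0.5530 = 0.5172

P(A|B) = 0.5172


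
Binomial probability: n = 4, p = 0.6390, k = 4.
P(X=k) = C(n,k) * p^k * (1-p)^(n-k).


C(4,4) = 1
p^4 = 0.166726
(1-p)^0 = 1.000000
P = 1 * 0.166726 * 1.000000 = 0.1667

P(X=4) = 0.1667


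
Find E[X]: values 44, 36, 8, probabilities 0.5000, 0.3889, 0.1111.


E[X] = 44*0.5000 + 36*0.3889 + 8*0.1111
= 22.0000 + 14.0004 + 0.8888
= 36.8892

E[X] = 36.8892


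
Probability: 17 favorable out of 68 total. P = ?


P = 17/68 = 0.2500

P = 0.2500


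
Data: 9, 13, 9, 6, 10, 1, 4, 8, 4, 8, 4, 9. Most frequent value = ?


Frequencies: 1:1, 4:3, 6:1, 8:2, 9:3, 10:1, 13:1
Max frequency = 3
Mode = 4, 9

Mode = 4, 9


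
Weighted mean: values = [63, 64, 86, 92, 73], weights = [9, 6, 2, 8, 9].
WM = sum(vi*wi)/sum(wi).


Numerator = 63*9 + 64*6 + 86*2 + 92*8 + 73*9 = 2516
Denominator = 9 + 6 + 2 + 8 + 9 = 34
WM = 2516/34 = 74.0000

WM = 74.0000


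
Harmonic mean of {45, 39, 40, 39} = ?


Sum of reciprocals = 1/45 + 1/39 + 1/40 + 1/39 = 0.098504
HM = 4/0.098504 = 40.6074

HM = 40.6074


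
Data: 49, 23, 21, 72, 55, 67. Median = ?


Sorted: 21, 23, 49, 55, 67, 72
n = 6 (even)
Middle values: 49 and 55
Median = (49+55)/2 = 52.0000

Median = 52.0000


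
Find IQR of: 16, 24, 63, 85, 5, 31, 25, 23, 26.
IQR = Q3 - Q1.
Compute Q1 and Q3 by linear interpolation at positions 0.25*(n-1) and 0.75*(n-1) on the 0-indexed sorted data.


Sorted: 5, 16, 23, 24, 25, 26, 31, 63, 85
Q1 (25th %ile) = 23.0000
Q3 (75th %ile) = 31.0000
IQR = 31.0000 - 23.0000 = 8.0000

IQR = 8.0000


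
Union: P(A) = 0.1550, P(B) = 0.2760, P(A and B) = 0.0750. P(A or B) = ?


P(A∪B) = 0.1550 + 0.2760 - 0.0750
= 0.4310 - 0.0750
= 0.3560

P(A∪B) = 0.3560


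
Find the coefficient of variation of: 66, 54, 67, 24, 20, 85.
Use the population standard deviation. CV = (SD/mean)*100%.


Mean = 52.6667
SD = 23.5207
CV = (23.5207/52.6667)*100 = 44.6595%

CV = 44.6595%


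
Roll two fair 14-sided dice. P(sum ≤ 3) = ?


Total outcomes = 14×14 = 196
Favorable (sum ≤ 3): 3
P = 3/196 = 0.0153

P = 0.0153


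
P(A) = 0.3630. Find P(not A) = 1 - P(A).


P(not A) = 1 - 0.3630 = 0.6370

P(not A) = 0.6370


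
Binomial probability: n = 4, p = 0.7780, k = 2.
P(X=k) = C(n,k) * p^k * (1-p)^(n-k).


C(4,2) = 6
p^2 = 0.605284
(1-p)^2 = 0.049284
P = 6 * 0.605284 * 0.049284 = 0.1790

P(X=2) = 0.1790


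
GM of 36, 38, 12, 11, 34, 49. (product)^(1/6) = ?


Product = 36 × 38 × 12 × 11 × 34 × 49 = 300839616
GM = 300839616^(1/6) = 25.8855

GM = 25.8855
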